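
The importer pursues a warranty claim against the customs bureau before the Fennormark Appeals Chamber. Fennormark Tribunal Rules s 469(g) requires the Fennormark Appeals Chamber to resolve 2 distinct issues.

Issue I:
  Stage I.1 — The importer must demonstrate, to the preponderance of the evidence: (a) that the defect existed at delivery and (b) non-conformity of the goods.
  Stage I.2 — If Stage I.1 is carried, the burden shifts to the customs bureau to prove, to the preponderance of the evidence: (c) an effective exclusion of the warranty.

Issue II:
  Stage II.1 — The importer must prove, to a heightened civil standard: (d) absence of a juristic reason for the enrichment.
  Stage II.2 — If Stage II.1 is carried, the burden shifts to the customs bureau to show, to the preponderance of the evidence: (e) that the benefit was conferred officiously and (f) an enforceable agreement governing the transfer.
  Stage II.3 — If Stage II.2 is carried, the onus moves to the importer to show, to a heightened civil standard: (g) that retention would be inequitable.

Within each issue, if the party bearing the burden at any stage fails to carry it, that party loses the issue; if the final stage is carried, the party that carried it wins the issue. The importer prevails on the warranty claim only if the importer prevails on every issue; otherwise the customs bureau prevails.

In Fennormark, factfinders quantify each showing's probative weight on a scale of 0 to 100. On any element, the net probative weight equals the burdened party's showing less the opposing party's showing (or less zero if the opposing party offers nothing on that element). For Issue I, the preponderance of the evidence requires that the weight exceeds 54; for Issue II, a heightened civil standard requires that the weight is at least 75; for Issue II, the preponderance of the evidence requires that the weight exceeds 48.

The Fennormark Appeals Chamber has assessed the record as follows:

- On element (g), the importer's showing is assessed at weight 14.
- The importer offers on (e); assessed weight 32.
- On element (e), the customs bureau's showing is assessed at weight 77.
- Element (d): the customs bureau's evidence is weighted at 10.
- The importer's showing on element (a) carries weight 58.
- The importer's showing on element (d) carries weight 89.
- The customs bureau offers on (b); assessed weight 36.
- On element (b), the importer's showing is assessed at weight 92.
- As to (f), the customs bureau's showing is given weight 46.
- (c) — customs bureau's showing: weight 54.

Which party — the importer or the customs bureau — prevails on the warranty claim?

— Issue I —
Stage I.1 — burden on importer; standard: the preponderance of the evidence (weight exceeds 54).
    (a): 58 > 54 [met]
    (b): 92 − 36 = 56 > 54 [met]
  Stage I.1 is satisfied; the onus moves to the customs bureau.
Stage I.2 — burden on customs bureau; standard: the preponderance of the evidence (weight exceeds 54).
    (c): 54 ≤ 54 [not met]
  Stage I.2 not carried; the customs bureau fails its burden.
The analysis ends at Stage I.2; the importer prevails on this issue.
— Issue II —
Stage II.1 (importer, a heightened civil standard, weight is at least 75): (d) net 89−10=79 ≥ 75 — meets.
  The importer carries Stage II.1; the customs bureau now bears the burden.
Stage II.2 (customs bureau, the preponderance of the evidence, weight exceeds 48): (e) net 77−32=45 ≤ 48 — fails; (f) 46 ≤ 48 — fails.
  Not every element is met, so the customs bureau fails to carry Stage II.2.
The analysis ends at Stage II.2; the importer prevails on this issue.
Per-issue: Issue I → importer; Issue II → importer. The importer must prevail on every issue; overall, the importer prevails.

importer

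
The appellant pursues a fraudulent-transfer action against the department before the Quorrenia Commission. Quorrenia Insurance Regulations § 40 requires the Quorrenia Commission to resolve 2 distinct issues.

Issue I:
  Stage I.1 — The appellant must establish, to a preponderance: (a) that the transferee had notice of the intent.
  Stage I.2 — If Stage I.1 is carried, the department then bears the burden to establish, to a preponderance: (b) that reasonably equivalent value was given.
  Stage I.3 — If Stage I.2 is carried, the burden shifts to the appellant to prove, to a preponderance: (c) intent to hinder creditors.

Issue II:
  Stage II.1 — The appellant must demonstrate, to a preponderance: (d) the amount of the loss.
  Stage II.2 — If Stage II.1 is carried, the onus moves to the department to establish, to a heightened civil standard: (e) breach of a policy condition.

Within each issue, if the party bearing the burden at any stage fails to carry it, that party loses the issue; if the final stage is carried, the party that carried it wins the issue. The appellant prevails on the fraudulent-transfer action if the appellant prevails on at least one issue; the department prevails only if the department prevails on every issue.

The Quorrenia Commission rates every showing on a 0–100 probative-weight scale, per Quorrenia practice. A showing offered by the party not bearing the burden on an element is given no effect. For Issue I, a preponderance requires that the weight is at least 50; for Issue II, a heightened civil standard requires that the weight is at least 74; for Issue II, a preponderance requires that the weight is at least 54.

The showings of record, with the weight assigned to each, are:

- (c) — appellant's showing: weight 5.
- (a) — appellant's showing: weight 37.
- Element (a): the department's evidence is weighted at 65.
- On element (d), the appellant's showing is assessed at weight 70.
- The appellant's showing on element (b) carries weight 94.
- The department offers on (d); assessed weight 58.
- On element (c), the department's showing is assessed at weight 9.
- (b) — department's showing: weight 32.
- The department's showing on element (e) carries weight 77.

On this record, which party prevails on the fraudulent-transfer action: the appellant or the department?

department

— Issue I —
Stage I.1 (appellant, a preponderance, weight is at least 50): (a) 37 (department's 65 disregarded) < 50 — fails.
  Stage I.1 not carried; the appellant fails its burden.
The department prevails on this issue.
— Issue II —
Stage II.1 — burden on appellant; standard: a preponderance (weight is at least 54).
    (d): 70 (department's 58 disregarded) ≥ 54 [met]
  Stage II.1 carried; the burden shifts to the department.
Stage II.2 — burden on department; standard: a heightened civil standard (weight is at least 74).
    (e): 77 ≥ 74 [met]
  The department carries the last stage.
Every stage carried; the department prevails on this issue.
Per-issue: Issue I → department; Issue II → department. The appellant must prevail on at least one issue; overall, the department prevails.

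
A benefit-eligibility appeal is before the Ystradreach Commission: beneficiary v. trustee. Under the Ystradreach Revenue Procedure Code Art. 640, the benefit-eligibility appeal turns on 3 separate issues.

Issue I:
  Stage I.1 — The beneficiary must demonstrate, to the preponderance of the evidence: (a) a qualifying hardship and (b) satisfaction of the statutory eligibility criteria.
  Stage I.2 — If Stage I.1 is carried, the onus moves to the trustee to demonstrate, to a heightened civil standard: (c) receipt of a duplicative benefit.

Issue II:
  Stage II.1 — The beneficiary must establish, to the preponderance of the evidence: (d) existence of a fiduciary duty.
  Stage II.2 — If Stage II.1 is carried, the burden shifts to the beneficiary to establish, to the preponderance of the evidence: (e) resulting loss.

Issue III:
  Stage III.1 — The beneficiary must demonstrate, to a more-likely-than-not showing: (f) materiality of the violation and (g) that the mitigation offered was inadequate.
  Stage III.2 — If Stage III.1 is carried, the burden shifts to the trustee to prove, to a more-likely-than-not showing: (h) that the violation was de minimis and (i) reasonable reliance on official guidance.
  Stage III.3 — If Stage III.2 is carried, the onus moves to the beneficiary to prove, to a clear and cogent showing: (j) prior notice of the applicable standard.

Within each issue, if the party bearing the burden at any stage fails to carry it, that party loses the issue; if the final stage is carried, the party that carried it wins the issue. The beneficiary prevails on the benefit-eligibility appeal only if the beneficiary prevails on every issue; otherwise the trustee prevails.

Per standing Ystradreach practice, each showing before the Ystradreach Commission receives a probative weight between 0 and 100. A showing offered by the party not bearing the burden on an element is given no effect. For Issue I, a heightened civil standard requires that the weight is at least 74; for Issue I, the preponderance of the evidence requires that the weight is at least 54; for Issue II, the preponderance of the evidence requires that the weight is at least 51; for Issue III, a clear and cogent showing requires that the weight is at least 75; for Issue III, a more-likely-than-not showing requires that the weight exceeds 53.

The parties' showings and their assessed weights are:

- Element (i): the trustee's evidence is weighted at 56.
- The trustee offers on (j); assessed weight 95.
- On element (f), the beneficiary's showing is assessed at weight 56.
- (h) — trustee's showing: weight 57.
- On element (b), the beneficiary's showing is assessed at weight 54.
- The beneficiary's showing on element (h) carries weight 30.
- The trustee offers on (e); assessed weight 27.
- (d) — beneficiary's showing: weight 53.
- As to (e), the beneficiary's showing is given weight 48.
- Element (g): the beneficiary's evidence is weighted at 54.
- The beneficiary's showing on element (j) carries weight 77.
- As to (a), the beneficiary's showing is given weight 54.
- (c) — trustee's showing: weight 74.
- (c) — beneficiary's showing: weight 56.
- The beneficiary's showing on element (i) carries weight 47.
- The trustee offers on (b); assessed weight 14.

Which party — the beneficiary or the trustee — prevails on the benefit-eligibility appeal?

— Issue I —
Stage I.1 (beneficiary, the preponderance of the evidence, weight is at least 54): (a) 54 ≥ 54 — meets; (b) 54 (trustee's 14 disregarded) ≥ 54 — meets.
  Stage I.1 is satisfied; the onus moves to the trustee.
Stage I.2 (trustee, a heightened civil standard, weight is at least 74): (c) 74 (beneficiary's 56 disregarded) ≥ 74 — meets.
  The trustee carries the last stage.
With every stage satisfied, the trustee prevails on this issue.
— Issue II —
At Stage II.1 the beneficiary must meet the preponderance of the evidence (weight is at least 51): on (d) the weight is 53, ≥ 51, so (d) meets the standard.
  All elements met. The beneficiary retains the burden for Stage II.2.
At Stage II.2 the beneficiary must meet the preponderance of the evidence (weight is at least 51): on (e) the weight is 48 (the trustee's 27 is given no effect), which does not reach 51, so (e) does not meet the standard.
  Not every element is met, so the beneficiary fails to carry Stage II.2.
The trustee prevails on this issue.
— Issue III —
Stage III.1 — burden on beneficiary; standard: a more-likely-than-not showing (weight exceeds 53).
    (f): 56 > 53 [met]
    (g): 54 > 53 [met]
  All elements met. The burden passes to the trustee.
Stage III.2 — burden on trustee; standard: a more-likely-than-not showing (weight exceeds 53).
    (h): 57 (beneficiary's 30 disregarded) > 53 [met]
    (i): 56 (beneficiary's 47 disregarded) > 53 [met]
  Stage III.2 is satisfied; the onus moves to the beneficiary.
Stage III.3 — burden on beneficiary; standard: a clear and cogent showing (weight is at least 75).
    (j): 77 (trustee's 95 disregarded) ≥ 75 [met]
  Stage III.3 carried; the final stage is satisfied.
All stages carried — the beneficiary prevails on this issue.
Per-issue: Issue I → trustee; Issue II → trustee; Issue III → beneficiary. The beneficiary must prevail on every issue; overall, the trustee prevails.

trustee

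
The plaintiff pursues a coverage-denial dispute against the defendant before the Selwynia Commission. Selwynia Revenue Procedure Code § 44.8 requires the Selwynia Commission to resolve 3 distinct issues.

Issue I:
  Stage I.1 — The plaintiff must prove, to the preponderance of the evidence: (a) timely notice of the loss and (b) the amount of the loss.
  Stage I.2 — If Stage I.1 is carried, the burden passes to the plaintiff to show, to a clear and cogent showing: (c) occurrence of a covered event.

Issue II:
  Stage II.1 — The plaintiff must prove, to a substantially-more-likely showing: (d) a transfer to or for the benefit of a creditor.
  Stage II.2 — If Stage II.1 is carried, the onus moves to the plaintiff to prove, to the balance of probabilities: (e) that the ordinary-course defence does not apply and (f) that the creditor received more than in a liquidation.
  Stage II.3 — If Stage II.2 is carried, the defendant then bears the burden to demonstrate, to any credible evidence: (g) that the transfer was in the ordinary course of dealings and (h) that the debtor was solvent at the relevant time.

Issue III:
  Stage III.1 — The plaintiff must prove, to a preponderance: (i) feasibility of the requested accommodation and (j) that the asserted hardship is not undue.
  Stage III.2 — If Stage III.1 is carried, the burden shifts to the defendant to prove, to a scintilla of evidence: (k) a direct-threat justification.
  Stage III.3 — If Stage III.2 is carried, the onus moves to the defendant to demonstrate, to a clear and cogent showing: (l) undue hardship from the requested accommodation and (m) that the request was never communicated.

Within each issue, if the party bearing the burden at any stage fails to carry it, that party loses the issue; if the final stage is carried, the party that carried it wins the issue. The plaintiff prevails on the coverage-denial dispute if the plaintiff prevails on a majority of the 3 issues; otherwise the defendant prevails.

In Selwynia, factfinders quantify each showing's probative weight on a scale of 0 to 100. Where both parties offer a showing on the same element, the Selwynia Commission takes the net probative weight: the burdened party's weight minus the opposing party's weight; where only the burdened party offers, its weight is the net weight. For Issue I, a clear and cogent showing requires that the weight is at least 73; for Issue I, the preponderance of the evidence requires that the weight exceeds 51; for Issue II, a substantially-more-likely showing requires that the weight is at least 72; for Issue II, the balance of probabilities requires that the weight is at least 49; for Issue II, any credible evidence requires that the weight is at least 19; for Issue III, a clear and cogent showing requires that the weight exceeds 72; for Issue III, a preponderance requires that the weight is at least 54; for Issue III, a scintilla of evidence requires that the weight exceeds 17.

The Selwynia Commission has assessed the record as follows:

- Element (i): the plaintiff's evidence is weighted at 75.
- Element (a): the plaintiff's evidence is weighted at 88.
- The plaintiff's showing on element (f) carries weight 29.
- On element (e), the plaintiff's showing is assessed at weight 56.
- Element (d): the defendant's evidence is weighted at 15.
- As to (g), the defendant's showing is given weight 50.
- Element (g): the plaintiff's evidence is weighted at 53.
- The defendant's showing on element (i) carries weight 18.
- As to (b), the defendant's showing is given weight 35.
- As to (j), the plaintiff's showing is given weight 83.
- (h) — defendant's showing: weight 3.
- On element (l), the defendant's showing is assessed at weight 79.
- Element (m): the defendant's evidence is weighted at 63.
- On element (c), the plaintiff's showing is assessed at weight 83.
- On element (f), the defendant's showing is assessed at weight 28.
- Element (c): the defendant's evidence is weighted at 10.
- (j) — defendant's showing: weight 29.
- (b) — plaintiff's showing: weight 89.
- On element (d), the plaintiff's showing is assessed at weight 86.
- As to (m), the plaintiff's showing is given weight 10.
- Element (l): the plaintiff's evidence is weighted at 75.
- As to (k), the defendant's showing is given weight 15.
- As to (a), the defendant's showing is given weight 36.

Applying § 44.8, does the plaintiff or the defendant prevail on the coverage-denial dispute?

plaintiff

— Issue I —
At Stage I.1 the plaintiff must meet the preponderance of the evidence (weight exceeds 51): on (a) the weight is 88 less the opposing 36 gives net 52, which does exceed 51, so (a) meets the standard; on (b) the weight is 89 less the opposing 35 gives net 54, which does exceed 51, so (b) meets the standard.
  Stage I.1 is satisfied; the plaintiff continues to bear the burden.
At Stage I.2 the plaintiff must meet a clear and cogent showing (weight is at least 73): on (c) the weight is 83 less the opposing 10 gives net 73, ≥ 73, so (c) meets the standard.
  All elements met at the final stage.
With every stage satisfied, the plaintiff prevails on this issue.
— Issue II —
Stage II.1 — burden on plaintiff; standard: a substantially-more-likely showing (weight is at least 72).
    (d): 86 − 15 = 71 < 72 [not met]
  Not every element is met, so the plaintiff fails to carry Stage II.1.
The analysis ends at Stage II.1; the defendant prevails on this issue.
— Issue III —
Stage III.1 — burden on plaintiff; standard: a preponderance (weight is at least 54).
    (i): 75 − 18 = 57 ≥ 54 [met]
    (j): 83 − 29 = 54 ≥ 54 [met]
  All elements met. The burden passes to the defendant.
Stage III.2 — burden on defendant; standard: a scintilla of evidence (weight exceeds 17).
    (k): 15 ≤ 17 [not met]
  Stage III.2 not carried; the defendant fails its burden.
The analysis ends at Stage III.2; the plaintiff prevails on this issue.
Per-issue: Issue I → plaintiff; Issue II → defendant; Issue III → plaintiff. The plaintiff must prevail on a majority of issues; overall, the plaintiff prevails.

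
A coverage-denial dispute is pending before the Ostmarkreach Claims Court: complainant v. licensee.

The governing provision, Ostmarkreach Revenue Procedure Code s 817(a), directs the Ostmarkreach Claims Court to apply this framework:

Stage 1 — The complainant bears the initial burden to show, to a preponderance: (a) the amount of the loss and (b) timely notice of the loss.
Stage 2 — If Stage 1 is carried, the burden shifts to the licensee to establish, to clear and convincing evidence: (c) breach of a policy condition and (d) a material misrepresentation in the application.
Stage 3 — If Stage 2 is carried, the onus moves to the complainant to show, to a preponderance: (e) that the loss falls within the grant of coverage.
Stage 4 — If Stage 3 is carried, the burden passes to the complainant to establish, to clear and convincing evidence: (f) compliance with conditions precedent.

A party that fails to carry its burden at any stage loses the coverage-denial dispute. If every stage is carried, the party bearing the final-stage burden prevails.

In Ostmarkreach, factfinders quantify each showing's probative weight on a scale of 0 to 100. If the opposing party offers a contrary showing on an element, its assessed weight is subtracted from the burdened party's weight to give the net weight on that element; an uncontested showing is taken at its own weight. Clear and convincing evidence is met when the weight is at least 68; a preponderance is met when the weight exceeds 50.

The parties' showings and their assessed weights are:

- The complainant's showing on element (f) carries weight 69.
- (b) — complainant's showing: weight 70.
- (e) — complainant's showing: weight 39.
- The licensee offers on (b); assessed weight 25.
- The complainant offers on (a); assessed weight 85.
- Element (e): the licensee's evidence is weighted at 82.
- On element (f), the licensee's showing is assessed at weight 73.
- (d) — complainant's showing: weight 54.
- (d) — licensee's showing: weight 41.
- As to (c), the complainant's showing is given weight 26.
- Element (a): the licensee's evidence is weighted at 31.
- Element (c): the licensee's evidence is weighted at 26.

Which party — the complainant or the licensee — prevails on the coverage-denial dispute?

Stage 1 — burden on complainant; standard: a preponderance (weight exceeds 50).
    (a): 85 − 31 = 54 > 50 [met]
    (b): 70 − 25 = 45 ≤ 50 [not met]
  Stage 1 not carried; the complainant fails its burden.
The licensee prevails.

licensee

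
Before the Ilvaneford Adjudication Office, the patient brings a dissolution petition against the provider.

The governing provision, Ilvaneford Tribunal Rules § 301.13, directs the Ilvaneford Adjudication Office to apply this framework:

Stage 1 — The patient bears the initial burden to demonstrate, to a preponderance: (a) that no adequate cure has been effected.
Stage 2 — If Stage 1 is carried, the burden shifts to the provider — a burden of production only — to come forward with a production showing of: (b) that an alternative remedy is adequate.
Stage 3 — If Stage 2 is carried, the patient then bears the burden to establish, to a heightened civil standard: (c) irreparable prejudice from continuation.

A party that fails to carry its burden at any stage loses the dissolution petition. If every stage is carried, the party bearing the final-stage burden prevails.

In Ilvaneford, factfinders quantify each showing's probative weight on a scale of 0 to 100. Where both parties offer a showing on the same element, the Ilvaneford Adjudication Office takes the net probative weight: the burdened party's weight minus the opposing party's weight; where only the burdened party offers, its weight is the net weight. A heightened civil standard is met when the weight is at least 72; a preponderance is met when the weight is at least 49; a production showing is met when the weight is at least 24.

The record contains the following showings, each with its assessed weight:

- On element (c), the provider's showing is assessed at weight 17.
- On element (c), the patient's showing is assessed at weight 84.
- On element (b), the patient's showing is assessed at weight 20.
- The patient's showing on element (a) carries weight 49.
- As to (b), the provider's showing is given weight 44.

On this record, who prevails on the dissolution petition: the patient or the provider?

At Stage 1 the patient must meet a preponderance (weight is at least 49): on (a) the weight is 49, which does reach 49, so (a) meets the standard.
  All elements met. The burden passes to the provider.
At Stage 2 the provider must meet a production showing (weight is at least 24): on (b) the weight is 44 less the opposing 20 gives net 24, which does reach 24, so (b) meets the standard.
  Stage 2 carried; the burden shifts to the patient.
At Stage 3 the patient must meet a heightened civil standard (weight is at least 72): on (c) the weight is 84 less the opposing 17 gives net 67, < 72, so (c) does not meet the standard.
  Stage 3 not carried; the patient fails its burden.
The analysis ends at Stage 3; the provider prevails.

provider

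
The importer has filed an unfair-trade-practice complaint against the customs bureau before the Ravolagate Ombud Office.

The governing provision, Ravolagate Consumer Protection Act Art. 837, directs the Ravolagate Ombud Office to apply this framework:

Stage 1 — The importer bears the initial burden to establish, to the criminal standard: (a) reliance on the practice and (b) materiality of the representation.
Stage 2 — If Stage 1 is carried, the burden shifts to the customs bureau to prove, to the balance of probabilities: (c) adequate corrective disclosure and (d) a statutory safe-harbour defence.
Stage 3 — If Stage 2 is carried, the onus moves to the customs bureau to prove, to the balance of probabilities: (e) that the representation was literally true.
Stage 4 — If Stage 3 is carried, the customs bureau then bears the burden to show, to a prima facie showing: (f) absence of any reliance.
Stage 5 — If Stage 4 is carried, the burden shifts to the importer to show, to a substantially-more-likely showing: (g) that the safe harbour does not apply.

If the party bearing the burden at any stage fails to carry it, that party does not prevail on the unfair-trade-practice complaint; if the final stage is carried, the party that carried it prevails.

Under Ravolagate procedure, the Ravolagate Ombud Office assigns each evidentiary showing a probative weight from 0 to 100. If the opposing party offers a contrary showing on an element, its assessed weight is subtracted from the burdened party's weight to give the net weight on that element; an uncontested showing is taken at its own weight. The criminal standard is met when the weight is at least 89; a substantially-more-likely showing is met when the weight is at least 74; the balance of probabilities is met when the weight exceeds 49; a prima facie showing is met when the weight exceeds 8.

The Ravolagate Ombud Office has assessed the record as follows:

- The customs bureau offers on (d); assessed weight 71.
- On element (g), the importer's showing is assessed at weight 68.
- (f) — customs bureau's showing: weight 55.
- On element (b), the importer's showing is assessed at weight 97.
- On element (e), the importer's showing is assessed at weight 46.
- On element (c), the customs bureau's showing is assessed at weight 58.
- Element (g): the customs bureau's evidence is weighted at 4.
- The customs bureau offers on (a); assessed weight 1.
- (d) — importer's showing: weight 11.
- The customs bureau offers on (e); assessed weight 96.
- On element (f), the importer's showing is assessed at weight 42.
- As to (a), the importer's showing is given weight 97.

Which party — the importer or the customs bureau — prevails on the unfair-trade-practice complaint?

Stage 1 (importer, the criminal standard, weight is at least 89): (a) net 97−1=96 ≥ 89 — meets; (b) 97 ≥ 89 — meets.
  All elements met. The burden passes to the customs bureau.
Stage 2 (customs bureau, the balance of probabilities, weight exceeds 49): (c) 58 > 49 — meets; (d) net 71−11=60 > 49 — meets.
  All elements met. The customs bureau retains the burden for Stage 3.
Stage 3 (customs bureau, the balance of probabilities, weight exceeds 49): (e) net 96−46=50 > 49 — meets.
  Stage 3 carried; the burden remains with the customs bureau.
Stage 4 (customs bureau, a prima facie showing, weight exceeds 8): (f) net 55−42=13 > 8 — meets.
  All elements met. The burden passes to the importer.
Stage 5 (importer, a substantially-more-likely showing, weight is at least 74): (g) net 68−4=64 < 74 — fails.
  Not every element is met, so the importer fails to carry Stage 5.
The customs bureau prevails.

customs bureau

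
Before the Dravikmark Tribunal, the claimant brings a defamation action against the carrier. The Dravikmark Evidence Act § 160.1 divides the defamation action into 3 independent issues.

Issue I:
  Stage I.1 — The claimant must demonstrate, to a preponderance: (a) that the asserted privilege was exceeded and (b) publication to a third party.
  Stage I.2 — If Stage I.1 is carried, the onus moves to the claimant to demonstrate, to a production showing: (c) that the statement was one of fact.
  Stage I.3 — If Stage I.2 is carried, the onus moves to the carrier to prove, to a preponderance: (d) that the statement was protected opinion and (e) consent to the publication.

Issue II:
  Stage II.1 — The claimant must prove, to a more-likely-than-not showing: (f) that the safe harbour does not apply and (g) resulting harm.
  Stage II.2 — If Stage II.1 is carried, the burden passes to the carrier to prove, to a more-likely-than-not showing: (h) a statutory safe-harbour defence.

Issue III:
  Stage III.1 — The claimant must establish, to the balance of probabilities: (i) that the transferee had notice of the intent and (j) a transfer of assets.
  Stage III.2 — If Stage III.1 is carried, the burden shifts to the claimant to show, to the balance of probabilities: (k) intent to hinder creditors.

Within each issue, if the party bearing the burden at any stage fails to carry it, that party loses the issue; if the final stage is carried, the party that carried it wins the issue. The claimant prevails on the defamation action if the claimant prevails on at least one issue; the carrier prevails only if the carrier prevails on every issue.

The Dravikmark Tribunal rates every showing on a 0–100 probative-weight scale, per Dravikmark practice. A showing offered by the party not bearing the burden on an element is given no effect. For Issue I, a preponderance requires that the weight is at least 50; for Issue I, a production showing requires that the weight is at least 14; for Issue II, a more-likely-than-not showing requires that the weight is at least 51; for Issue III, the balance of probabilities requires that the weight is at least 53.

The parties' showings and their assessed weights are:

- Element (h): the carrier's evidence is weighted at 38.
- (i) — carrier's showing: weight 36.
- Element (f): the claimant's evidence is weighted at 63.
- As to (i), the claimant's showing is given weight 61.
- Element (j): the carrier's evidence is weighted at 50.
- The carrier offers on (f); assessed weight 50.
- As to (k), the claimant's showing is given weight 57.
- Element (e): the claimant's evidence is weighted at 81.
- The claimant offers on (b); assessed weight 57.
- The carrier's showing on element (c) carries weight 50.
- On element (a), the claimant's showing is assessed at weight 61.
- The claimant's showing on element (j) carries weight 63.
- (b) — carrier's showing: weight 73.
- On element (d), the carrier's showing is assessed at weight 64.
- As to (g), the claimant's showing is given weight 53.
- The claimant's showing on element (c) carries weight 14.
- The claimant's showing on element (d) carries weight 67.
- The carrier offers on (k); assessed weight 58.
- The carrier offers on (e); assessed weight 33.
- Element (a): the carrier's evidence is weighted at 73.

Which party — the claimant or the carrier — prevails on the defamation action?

— Issue I —
Stage I.1 (claimant, a preponderance, weight is at least 50): (a) 61 (carrier's 73 disregarded) ≥ 50 — meets; (b) 57 (carrier's 73 disregarded) ≥ 50 — meets.
  All elements met. The claimant retains the burden for Stage I.2.
Stage I.2 (claimant, a production showing, weight is at least 14): (c) 14 (carrier's 50 disregarded) ≥ 14 — meets.
  The claimant carries Stage I.2; the carrier now bears the burden.
Stage I.3 (carrier, a preponderance, weight is at least 50): (d) 64 (claimant's 67 disregarded) ≥ 50 — meets; (e) 33 (claimant's 81 disregarded) < 50 — fails.
  Stage I.3 not carried; the carrier fails its burden.
So the claimant prevails on this issue.
— Issue II —
Stage II.1 — burden on claimant; standard: a more-likely-than-not showing (weight is at least 51).
    (f): 63 (carrier's 50 disregarded) ≥ 51 [met]
    (g): 53 ≥ 51 [met]
  Stage II.1 carried; the burden shifts to the carrier.
Stage II.2 — burden on carrier; standard: a more-likely-than-not showing (weight is at least 51).
    (h): 38 < 51 [not met]
  The carrier does not carry Stage II.2.
So the claimant prevails on this issue.
— Issue III —
Stage III.1 — burden on claimant; standard: the balance of probabilities (weight is at least 53).
    (i): 61 (carrier's 36 disregarded) ≥ 53 [met]
    (j): 63 (carrier's 50 disregarded) ≥ 53 [met]
  Stage III.1 is satisfied; the claimant continues to bear the burden.
Stage III.2 — burden on claimant; standard: the balance of probabilities (weight is at least 53).
    (k): 57 (carrier's 58 disregarded) ≥ 53 [met]
  All elements met at the final stage.
Every stage carried; the claimant prevails on this issue.
Per-issue: Issue I → claimant; Issue II → claimant; Issue III → claimant. The claimant must prevail on at least one issue; overall, the claimant prevails.

claimant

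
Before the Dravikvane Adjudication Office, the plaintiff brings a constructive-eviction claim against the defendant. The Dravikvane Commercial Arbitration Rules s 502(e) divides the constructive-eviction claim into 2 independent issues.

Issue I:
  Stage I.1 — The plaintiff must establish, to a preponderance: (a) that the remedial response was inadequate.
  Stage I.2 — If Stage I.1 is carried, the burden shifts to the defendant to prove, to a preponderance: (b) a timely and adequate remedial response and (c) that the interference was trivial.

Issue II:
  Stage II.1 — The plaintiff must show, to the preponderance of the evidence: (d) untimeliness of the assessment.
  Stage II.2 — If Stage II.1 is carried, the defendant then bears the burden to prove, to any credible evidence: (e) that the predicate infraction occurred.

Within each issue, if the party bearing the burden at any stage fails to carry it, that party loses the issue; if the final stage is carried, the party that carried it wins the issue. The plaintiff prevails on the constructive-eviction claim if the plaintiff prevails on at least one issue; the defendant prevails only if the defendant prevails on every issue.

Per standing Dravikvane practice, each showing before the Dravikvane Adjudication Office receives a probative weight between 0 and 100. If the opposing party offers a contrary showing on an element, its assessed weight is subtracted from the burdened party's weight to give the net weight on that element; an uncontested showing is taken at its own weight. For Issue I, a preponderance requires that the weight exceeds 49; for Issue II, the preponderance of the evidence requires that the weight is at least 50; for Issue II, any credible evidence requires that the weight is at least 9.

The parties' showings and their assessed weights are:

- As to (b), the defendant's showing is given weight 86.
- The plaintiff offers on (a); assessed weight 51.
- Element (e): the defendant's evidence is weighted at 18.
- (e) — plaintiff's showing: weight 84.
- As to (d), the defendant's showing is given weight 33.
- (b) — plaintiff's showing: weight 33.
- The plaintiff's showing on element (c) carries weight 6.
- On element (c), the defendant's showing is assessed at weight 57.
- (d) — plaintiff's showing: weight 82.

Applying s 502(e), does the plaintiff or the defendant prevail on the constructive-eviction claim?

— Issue I —
Stage I.1 (plaintiff, a preponderance, weight exceeds 49): (a) 51 > 49 — meets.
  All elements met. The burden passes to the defendant.
Stage I.2 (defendant, a preponderance, weight exceeds 49): (b) net 86−33=53 > 49 — meets; (c) net 57−6=51 > 49 — meets.
  All elements met at the final stage.
All stages carried — the defendant prevails on this issue.
— Issue II —
Stage II.1 (plaintiff, the preponderance of the evidence, weight is at least 50): (d) net 82−33=49 < 50 — fails.
  Stage II.1 not carried; the plaintiff fails its burden.
So the defendant prevails on this issue.
Per-issue: Issue I → defendant; Issue II → defendant. The plaintiff must prevail on at least one issue; overall, the defendant prevails.

defendant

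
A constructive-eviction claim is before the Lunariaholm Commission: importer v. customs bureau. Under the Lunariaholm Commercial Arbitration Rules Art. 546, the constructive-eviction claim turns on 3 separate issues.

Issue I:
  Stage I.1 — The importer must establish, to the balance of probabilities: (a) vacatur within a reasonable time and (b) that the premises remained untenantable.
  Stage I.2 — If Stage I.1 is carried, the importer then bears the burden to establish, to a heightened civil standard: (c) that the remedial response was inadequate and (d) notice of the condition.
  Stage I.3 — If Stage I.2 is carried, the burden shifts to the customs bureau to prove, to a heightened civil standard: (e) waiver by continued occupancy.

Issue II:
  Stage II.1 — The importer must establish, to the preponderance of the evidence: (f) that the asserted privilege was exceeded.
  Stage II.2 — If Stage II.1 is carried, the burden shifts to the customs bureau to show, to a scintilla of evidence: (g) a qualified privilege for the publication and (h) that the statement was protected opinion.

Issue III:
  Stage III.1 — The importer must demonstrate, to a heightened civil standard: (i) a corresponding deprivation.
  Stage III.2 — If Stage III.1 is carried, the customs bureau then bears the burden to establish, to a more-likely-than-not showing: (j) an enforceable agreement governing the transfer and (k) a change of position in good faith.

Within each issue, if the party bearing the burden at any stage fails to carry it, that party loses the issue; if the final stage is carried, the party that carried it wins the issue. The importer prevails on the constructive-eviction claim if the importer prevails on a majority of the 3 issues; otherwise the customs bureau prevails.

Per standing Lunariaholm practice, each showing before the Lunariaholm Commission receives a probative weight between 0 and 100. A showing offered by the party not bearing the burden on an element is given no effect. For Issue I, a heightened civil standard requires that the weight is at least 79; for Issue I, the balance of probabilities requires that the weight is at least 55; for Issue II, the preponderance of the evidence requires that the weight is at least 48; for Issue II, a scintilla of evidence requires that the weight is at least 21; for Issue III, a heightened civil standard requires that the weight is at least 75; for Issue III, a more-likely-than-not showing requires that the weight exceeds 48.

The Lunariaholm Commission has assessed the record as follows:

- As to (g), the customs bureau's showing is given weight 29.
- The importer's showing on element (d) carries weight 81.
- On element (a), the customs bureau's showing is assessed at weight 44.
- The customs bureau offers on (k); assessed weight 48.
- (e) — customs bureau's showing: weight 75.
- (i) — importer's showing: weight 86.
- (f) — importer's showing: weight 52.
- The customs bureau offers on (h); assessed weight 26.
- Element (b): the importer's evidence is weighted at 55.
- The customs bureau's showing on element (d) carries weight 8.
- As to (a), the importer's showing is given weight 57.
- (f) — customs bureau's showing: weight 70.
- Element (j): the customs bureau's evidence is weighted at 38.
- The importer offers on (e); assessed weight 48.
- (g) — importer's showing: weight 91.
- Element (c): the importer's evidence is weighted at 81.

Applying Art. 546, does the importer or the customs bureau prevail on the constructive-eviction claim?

importer

— Issue I —
Stage I.1 (importer, the balance of probabilities, weight is at least 55): (a) 57 (customs bureau's 44 disregarded) ≥ 55 — meets; (b) 55 ≥ 55 — meets.
  Stage I.1 is satisfied; the importer continues to bear the burden.
Stage I.2 (importer, a heightened civil standard, weight is at least 79): (c) 81 ≥ 79 — meets; (d) 81 (customs bureau's 8 disregarded) ≥ 79 — meets.
  Stage I.2 is satisfied; the onus moves to the customs bureau.
Stage I.3 (customs bureau, a heightened civil standard, weight is at least 79): (e) 75 (importer's 48 disregarded) < 79 — fails.
  Stage I.3 not carried; the customs bureau fails its burden.
The importer prevails on this issue.
— Issue II —
Stage II.1 — burden on importer; standard: the preponderance of the evidence (weight is at least 48).
    (f): 52 (customs bureau's 70 disregarded) ≥ 48 [met]
  All elements met. The burden passes to the customs bureau.
Stage II.2 — burden on customs bureau; standard: a scintilla of evidence (weight is at least 21).
    (g): 29 (importer's 91 disregarded) ≥ 21 [met]
    (h): 26 ≥ 21 [met]
  The customs bureau carries the last stage.
Every stage carried; the customs bureau prevails on this issue.
— Issue III —
Stage III.1 (importer, a heightened civil standard, weight is at least 75): (i) 86 ≥ 75 — meets.
  Stage III.1 carried; the burden shifts to the customs bureau.
Stage III.2 (customs bureau, a more-likely-than-not showing, weight exceeds 48): (j) 38 ≤ 48 — fails; (k) 48 ≤ 48 — fails.
  The customs bureau does not carry Stage III.2.
The analysis ends at Stage III.2; the importer prevails on this issue.
Per-issue: Issue I → importer; Issue II → customs bureau; Issue III → importer. The importer must prevail on a majority of issues; overall, the importer prevails.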